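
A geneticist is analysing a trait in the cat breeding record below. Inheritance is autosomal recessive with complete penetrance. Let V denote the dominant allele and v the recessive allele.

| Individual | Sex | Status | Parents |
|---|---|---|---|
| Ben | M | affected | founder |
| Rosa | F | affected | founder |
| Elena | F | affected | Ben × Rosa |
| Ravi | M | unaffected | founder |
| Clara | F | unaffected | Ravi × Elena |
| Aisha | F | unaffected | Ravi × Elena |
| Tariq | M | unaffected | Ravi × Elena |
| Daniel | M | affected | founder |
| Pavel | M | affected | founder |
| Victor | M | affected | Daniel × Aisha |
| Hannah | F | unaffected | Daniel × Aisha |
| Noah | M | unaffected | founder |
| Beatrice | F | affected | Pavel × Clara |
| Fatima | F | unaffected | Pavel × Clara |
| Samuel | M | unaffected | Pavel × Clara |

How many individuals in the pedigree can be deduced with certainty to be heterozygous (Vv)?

Obligate heterozygotes: Clara is unaffected so carries V and received v from Elena (vv), so Clara is Vv; Aisha is unaffected so carries V and received v from Elena (vv), so Aisha is Vv; Tariq is unaffected so carries V and received v from Elena (vv), so Tariq is Vv; Hannah is unaffected so carries V and received v from Daniel (vv), so Hannah is Vv; Fatima is unaffected so carries V and received v from Pavel (vv), so Fatima is Vv; Samuel is unaffected so carries V and received v from Pavel (vv), so Samuel is Vv.
Every other individual is either homozygous by phenotype or has at least one consistent homozygous assignment, so the count is 6.

6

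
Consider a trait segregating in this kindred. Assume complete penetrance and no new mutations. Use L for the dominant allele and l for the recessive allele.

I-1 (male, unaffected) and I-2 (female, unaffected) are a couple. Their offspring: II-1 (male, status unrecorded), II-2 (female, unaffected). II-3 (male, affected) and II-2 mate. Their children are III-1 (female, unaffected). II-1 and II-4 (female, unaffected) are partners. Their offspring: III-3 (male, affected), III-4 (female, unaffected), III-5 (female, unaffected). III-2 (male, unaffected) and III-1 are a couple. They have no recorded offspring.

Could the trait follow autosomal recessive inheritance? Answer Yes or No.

A consistent assignment under autosomal recessive exists: I-1 LL, I-2 Ll, II-1 Ll, II-2 LL, II-3 ll, II-4 Ll, III-1 Ll, III-2 LL, III-3 ll, III-4 LL, III-5 LL.
In this assignment every recorded phenotype matches its genotype and every non-founder's genotype is obtainable from its parents' genotypes, so the pedigree is consistent.

Yes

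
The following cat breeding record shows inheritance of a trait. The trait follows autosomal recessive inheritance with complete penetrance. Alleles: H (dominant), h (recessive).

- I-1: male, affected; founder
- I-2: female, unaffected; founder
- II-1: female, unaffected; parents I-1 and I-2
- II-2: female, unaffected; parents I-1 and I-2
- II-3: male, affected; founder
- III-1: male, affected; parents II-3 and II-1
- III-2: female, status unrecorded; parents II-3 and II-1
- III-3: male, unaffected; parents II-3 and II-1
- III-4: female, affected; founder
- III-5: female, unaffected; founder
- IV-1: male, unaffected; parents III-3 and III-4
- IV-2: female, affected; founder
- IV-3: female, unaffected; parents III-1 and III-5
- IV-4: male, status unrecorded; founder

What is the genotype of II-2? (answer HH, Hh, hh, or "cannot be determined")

Hh

From phenotype alone, II-2 is HH or Hh.
II-2 is unaffected so carries H and received h from I-1 (hh), so II-2 is Hh.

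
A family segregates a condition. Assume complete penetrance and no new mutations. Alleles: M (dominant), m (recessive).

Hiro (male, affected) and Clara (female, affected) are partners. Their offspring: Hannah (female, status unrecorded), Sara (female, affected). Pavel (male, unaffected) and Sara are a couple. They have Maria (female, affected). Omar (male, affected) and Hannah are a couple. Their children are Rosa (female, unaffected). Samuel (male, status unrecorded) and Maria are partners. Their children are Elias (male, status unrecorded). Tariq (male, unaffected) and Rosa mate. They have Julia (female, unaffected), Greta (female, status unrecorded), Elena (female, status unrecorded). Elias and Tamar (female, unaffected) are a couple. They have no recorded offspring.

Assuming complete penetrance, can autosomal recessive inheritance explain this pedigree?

No

No assignment of genotypes under autosomal recessive satisfies every parent–offspring relationship, so the pedigree is inconsistent.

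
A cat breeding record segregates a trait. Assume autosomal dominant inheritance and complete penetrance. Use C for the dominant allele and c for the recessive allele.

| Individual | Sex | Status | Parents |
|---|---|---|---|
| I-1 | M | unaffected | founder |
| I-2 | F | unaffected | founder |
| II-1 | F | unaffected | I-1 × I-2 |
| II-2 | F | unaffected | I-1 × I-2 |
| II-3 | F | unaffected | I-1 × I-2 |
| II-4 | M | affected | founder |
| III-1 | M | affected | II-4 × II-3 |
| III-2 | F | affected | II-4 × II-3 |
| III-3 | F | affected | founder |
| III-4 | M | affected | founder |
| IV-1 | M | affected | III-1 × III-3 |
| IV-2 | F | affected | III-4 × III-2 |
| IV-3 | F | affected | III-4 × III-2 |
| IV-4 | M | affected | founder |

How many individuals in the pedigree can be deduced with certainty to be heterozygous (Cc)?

2

Obligate heterozygotes: III-1 is affected so carries C and received c from II-3 (cc), so III-1 is Cc; III-2 is affected so carries C and received c from II-3 (cc), so III-2 is Cc.
Every other individual is either homozygous by phenotype or has at least one consistent homozygous assignment, so the count is 2.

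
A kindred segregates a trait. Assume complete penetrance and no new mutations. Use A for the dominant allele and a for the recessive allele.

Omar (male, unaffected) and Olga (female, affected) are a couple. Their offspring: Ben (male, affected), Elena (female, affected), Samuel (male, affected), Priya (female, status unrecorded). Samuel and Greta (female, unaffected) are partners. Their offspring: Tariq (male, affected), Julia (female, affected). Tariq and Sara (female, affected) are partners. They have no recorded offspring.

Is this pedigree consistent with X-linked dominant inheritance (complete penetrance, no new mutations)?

Under X-linked dominant, Tariq (affected, male) cannot arise from Samuel (affected) × Greta (unaffected).

No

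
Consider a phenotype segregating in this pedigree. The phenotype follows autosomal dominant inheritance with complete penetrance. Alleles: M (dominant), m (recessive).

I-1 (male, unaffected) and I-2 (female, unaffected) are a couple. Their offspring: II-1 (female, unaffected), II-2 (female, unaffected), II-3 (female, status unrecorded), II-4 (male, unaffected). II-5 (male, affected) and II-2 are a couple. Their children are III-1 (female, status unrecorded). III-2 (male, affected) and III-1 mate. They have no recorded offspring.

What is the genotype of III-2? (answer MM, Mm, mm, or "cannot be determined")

III-2's phenotype allows MM or Mm, and no parent or child forces a single allele at both positions; consistent genotype assignments exist with III-2 as MM or Mm.

cannot be determined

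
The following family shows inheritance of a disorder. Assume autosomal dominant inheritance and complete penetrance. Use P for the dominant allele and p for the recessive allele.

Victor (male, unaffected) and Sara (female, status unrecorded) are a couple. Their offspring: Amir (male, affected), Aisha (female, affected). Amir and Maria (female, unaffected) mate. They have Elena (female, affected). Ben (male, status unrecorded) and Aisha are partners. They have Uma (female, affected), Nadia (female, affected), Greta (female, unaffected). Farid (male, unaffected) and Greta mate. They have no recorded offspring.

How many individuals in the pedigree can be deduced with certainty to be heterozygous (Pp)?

Obligate heterozygotes: Amir is affected so carries P and received p from Victor (pp), so Amir is Pp; Aisha is affected so carries P and received p from Victor (pp), so Aisha is Pp; Elena is affected so carries P and received p from Maria (pp), so Elena is Pp.
Every other individual is either homozygous by phenotype or has at least one consistent homozygous assignment, so the count is 3.

3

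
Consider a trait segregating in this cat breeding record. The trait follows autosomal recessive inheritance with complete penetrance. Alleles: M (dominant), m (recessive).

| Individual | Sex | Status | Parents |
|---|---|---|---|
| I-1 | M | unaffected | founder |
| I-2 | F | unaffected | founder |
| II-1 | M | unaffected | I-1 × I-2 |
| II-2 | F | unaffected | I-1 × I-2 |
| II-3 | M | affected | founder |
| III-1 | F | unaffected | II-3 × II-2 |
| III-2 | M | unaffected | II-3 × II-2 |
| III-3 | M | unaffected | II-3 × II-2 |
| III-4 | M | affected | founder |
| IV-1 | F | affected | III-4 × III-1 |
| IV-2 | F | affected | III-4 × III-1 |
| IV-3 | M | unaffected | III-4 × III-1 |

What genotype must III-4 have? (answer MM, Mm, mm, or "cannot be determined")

III-4 is affected, so III-4 is mm.

mm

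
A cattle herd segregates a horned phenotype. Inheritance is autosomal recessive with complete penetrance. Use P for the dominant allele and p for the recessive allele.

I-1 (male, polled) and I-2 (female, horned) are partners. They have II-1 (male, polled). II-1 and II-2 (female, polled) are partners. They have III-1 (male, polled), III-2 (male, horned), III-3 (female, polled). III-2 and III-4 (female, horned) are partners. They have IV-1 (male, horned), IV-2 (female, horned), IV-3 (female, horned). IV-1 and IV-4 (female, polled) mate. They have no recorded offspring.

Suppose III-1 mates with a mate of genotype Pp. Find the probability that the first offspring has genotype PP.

1/3

II-1 is polled so carries P and received p from I-2 (pp), so II-1 is Pp.
II-2 is polled so carries P and passed p to III-2 (pp), so II-2 is Pp.
III-1 is a polled offspring of II-1 (Pp) × II-2 (Pp), whose cross gives 1/4 PP : 1/2 Pp : 1/4 pp; conditioning on being polled, III-1 is PP with probability 1/3, Pp with probability 2/3.
Summing over parental genotype combinations, P(offspring has genotype PP) = 1/3·1/2 + 2/3·1/4 = 1/3.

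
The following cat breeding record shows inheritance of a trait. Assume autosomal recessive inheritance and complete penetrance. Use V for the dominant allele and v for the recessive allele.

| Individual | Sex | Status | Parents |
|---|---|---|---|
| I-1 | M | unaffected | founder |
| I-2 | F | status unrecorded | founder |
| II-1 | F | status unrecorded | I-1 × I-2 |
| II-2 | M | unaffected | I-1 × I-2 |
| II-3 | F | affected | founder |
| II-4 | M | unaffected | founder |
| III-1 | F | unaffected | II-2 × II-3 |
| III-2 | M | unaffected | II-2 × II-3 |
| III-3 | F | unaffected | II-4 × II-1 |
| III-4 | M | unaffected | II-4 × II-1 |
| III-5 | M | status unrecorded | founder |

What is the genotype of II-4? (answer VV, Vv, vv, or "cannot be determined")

II-4's phenotype allows VV or Vv, and no parent or child forces a single allele at both positions; consistent genotype assignments exist with II-4 as VV or Vv.

cannot be determined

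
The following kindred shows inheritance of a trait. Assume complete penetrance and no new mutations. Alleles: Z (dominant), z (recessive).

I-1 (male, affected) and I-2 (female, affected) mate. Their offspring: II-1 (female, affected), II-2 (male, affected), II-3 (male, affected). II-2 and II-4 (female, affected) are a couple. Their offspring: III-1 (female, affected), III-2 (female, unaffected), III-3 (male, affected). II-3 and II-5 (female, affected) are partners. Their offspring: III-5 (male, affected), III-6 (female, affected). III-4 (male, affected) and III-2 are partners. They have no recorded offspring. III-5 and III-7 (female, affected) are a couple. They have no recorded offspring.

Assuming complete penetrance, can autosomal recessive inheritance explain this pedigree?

Under autosomal recessive, III-2 (unaffected, female) cannot arise from II-2 (affected) × II-4 (affected).

No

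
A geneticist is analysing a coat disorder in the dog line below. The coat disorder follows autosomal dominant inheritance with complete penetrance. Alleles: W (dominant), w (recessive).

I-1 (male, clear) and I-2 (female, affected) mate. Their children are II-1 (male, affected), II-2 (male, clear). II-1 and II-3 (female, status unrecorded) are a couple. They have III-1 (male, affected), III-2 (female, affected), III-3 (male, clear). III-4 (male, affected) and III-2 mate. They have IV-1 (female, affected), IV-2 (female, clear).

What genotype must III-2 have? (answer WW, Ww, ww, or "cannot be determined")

From phenotype alone, III-2 is WW or Ww.
III-2 is affected so carries W and passed w to IV-2 (ww), so III-2 is Ww.

Ww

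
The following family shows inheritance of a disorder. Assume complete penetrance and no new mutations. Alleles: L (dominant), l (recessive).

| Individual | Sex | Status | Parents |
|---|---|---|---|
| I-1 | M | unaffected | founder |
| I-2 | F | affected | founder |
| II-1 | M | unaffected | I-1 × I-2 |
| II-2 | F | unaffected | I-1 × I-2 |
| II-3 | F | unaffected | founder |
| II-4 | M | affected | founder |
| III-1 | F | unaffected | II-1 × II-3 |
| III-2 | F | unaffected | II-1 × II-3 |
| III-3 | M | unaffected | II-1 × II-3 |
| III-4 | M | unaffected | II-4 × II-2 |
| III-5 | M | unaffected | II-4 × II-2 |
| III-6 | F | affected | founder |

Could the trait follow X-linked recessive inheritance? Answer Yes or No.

No

Under X-linked recessive, II-1 (unaffected, male) cannot arise from I-1 (unaffected) × I-2 (affected).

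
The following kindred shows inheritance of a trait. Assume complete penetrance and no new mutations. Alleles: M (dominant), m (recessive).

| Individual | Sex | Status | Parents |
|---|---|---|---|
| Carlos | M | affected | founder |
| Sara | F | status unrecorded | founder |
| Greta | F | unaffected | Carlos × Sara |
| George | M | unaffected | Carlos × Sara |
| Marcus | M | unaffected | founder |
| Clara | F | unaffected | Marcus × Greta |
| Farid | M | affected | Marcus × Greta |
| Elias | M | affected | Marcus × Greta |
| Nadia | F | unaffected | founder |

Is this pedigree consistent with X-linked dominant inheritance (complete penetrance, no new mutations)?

No

Under X-linked dominant, Greta (unaffected, female) cannot arise from Carlos (affected) × Sara (unrecorded).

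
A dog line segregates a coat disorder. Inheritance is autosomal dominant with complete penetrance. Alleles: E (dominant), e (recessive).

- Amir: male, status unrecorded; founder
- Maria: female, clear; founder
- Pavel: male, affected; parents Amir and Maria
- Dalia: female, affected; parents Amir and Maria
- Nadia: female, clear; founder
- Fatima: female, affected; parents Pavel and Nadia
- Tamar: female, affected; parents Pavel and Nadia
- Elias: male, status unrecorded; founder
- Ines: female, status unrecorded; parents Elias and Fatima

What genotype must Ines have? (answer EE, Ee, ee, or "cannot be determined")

cannot be determined

Ines's phenotype is unrecorded, and no parent or child forces a single allele at both positions; consistent genotype assignments exist with Ines as EE or Ee or ee.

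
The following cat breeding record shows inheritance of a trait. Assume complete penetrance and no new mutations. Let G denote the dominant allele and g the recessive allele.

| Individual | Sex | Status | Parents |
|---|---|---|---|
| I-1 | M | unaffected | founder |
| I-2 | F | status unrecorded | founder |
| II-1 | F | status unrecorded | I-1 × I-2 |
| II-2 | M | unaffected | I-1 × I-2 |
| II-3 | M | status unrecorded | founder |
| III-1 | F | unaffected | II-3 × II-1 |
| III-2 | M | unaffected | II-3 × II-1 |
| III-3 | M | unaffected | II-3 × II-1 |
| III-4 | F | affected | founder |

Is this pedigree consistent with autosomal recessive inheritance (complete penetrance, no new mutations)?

Yes

A consistent assignment under autosomal recessive exists: I-1 GG, I-2 GG, II-1 GG, II-2 GG, II-3 GG, III-1 GG, III-2 GG, III-3 GG, III-4 gg.
In this assignment every recorded phenotype matches its genotype and every non-founder's genotype is obtainable from its parents' genotypes, so the pedigree is consistent.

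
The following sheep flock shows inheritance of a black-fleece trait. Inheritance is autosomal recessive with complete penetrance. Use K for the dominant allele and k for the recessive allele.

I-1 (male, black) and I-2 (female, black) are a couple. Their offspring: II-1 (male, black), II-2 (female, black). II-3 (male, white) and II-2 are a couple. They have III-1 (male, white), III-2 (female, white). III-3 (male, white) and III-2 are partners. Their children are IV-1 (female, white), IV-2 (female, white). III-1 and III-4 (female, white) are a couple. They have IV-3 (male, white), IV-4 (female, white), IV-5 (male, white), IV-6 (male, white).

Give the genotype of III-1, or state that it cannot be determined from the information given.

Kk

From phenotype alone, III-1 is KK or Kk.
III-1 is white so carries K and received k from II-2 (kk), so III-1 is Kk.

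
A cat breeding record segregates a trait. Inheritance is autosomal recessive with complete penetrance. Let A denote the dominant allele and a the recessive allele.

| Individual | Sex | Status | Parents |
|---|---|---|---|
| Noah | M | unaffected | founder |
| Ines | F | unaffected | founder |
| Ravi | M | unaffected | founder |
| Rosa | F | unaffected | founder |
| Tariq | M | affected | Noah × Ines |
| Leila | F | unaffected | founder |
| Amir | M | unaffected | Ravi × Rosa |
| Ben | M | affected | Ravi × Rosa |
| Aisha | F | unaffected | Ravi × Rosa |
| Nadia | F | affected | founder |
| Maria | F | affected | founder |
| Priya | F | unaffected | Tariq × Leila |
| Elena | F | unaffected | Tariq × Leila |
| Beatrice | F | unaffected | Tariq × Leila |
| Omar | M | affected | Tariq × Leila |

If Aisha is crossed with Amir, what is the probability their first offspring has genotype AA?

4/9

Ravi is unaffected so carries A and passed a to Ben (aa), so Ravi is Aa.
Rosa is unaffected so carries A and passed a to Ben (aa), so Rosa is Aa.
Aisha is an unaffected offspring of Ravi (Aa) × Rosa (Aa), whose cross gives 1/4 AA : 1/2 Aa : 1/4 aa; conditioning on being unaffected, Aisha is AA with probability 1/3, Aa with probability 2/3.
Amir is an unaffected offspring of Ravi (Aa) × Rosa (Aa), whose cross gives 1/4 AA : 1/2 Aa : 1/4 aa; conditioning on being unaffected, Amir is AA with probability 1/3, Aa with probability 2/3.
Summing over parental genotype combinations, P(offspring has genotype AA) = 1/9·1 + 2/9·1/2 + 2/9·1/2 + 4/9·1/4 = 4/9.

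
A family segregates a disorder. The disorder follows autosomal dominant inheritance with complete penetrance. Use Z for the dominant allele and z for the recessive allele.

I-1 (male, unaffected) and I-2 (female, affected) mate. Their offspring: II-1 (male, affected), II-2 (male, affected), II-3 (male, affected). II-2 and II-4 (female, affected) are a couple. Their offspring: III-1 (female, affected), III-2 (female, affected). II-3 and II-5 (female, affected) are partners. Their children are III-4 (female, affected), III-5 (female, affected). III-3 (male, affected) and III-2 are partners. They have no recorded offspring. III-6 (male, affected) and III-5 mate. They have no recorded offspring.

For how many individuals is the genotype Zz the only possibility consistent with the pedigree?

3

Obligate heterozygotes: II-1 is affected so carries Z and received z from I-1 (zz), so II-1 is Zz; II-2 is affected so carries Z and received z from I-1 (zz), so II-2 is Zz; II-3 is affected so carries Z and received z from I-1 (zz), so II-3 is Zz.
Every other individual is either homozygous by phenotype or has at least one consistent homozygous assignment, so the count is 3.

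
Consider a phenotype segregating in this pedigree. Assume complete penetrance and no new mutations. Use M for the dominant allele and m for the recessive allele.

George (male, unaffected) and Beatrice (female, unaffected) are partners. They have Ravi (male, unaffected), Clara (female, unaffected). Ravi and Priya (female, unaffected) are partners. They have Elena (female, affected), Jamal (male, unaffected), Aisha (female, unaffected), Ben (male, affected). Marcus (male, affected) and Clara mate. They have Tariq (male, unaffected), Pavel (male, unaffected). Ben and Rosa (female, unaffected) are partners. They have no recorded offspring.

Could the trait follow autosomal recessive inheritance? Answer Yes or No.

A consistent assignment under autosomal recessive exists: George MM, Beatrice Mm, Ravi Mm, Clara MM, Priya Mm, Marcus mm, Elena mm, Jamal MM, Aisha MM, Ben mm, Rosa MM, Tariq Mm, Pavel Mm.
In this assignment every recorded phenotype matches its genotype and every non-founder's genotype is obtainable from its parents' genotypes, so the pedigree is consistent.

Yes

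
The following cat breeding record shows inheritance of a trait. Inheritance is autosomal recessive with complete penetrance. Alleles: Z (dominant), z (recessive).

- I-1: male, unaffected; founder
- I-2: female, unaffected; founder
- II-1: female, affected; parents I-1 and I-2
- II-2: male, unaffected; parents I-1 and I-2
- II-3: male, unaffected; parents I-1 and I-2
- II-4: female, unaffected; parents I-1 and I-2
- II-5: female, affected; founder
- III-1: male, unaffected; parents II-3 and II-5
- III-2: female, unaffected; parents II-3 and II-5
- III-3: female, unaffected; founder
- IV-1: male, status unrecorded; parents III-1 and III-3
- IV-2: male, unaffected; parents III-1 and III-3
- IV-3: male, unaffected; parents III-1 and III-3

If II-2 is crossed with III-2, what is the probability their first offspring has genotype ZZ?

1/3

I-1 is unaffected so carries Z and passed z to II-1 (zz), so I-1 is Zz.
I-2 is unaffected so carries Z and passed z to II-1 (zz), so I-2 is Zz.
II-2 is an unaffected offspring of I-1 (Zz) × I-2 (Zz), whose cross gives 1/4 ZZ : 1/2 Zz : 1/4 zz; conditioning on being unaffected, II-2 is ZZ with probability 1/3, Zz with probability 2/3.
III-2 is unaffected so carries Z and received z from II-5 (zz), so III-2 is Zz.
Summing over parental genotype combinations, P(offspring has genotype ZZ) = 1/3·1/2 + 2/3·1/4 = 1/3.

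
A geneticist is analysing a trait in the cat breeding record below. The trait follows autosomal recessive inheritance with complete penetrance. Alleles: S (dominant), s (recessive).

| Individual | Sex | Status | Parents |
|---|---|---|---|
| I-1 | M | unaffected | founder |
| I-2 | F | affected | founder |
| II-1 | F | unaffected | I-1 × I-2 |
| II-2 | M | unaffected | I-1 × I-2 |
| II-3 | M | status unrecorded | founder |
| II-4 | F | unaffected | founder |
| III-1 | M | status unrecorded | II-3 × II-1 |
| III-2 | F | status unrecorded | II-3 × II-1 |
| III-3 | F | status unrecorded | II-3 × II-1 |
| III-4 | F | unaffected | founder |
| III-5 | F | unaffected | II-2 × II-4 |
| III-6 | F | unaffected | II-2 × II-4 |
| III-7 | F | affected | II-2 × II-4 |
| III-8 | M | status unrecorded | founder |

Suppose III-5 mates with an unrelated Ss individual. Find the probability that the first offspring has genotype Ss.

1/2

II-2 is unaffected so carries S and received s from I-2 (ss), so II-2 is Ss.
II-4 is unaffected so carries S and passed s to III-7 (ss), so II-4 is Ss.
III-5 is an unaffected offspring of II-2 (Ss) × II-4 (Ss), whose cross gives 1/4 SS : 1/2 Ss : 1/4 ss; conditioning on being unaffected, III-5 is SS with probability 1/3, Ss with probability 2/3.
Summing over parental genotype combinations, P(offspring has genotype Ss) = 1/3·1/2 + 2/3·1/2 = 1/2.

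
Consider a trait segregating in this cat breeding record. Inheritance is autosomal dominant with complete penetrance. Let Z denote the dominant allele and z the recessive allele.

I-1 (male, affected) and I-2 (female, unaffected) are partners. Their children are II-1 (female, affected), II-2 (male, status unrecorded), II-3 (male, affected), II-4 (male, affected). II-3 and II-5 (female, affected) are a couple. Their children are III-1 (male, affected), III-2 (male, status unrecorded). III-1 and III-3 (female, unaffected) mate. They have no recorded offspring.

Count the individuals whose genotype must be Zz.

3

Obligate heterozygotes: II-1 is affected so carries Z and received z from I-2 (zz), so II-1 is Zz; II-3 is affected so carries Z and received z from I-2 (zz), so II-3 is Zz; II-4 is affected so carries Z and received z from I-2 (zz), so II-4 is Zz.
Every other individual is either homozygous by phenotype or has at least one consistent homozygous assignment, so the count is 3.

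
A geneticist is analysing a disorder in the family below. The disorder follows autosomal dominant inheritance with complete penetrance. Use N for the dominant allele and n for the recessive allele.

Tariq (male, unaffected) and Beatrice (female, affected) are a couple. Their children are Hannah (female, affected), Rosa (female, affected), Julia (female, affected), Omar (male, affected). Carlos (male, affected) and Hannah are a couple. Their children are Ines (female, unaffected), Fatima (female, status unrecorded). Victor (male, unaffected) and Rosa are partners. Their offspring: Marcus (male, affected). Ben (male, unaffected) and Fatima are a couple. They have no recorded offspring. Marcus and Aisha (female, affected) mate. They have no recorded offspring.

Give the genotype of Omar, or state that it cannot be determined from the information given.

From phenotype alone, Omar is NN or Nn.
Omar is affected so carries N and received n from Tariq (nn), so Omar is Nn.

Nn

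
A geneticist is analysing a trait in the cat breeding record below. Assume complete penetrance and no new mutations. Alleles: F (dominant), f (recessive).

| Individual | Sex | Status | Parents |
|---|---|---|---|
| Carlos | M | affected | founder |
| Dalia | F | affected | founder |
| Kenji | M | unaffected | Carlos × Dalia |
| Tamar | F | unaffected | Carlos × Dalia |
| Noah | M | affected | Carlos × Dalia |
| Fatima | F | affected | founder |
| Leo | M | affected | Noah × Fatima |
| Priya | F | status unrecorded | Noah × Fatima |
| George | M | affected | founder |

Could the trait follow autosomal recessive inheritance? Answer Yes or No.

No

Under autosomal recessive, Kenji (unaffected, male) cannot arise from Carlos (affected) × Dalia (affected).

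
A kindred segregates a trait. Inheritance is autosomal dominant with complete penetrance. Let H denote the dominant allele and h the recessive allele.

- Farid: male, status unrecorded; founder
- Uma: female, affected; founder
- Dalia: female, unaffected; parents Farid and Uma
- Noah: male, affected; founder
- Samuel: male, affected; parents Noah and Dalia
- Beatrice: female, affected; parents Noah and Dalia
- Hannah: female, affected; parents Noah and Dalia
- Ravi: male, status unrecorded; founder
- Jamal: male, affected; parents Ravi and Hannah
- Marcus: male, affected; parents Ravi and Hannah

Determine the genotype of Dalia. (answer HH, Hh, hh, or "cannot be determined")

Dalia is unaffected, so Dalia is hh.

hh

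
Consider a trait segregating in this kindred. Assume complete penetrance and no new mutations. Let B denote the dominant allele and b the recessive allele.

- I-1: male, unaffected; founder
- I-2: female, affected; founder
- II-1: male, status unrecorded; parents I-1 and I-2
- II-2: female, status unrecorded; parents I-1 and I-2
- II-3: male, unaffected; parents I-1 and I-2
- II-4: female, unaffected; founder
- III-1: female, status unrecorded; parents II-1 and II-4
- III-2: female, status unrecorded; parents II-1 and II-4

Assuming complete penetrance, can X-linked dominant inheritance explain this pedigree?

Yes

A consistent assignment under X-linked dominant exists: I-1 X^b Y, I-2 X^B X^b, II-1 X^B Y, II-2 X^B X^b, II-3 X^b Y, II-4 X^b X^b, III-1 X^B X^b, III-2 X^B X^b.
In this assignment every recorded phenotype matches its genotype and every non-founder's genotype is obtainable from its parents' genotypes, so the pedigree is consistent.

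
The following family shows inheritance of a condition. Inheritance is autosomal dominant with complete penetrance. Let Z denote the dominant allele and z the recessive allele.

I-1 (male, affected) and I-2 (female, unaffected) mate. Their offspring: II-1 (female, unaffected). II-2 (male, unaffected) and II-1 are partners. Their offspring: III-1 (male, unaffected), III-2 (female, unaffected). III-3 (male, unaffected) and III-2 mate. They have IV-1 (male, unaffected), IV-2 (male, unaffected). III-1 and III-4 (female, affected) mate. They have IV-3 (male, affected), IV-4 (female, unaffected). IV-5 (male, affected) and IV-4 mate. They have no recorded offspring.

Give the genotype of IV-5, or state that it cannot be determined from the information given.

cannot be determined

IV-5's phenotype allows ZZ or Zz, and no parent or child forces a single allele at both positions; consistent genotype assignments exist with IV-5 as ZZ or Zz.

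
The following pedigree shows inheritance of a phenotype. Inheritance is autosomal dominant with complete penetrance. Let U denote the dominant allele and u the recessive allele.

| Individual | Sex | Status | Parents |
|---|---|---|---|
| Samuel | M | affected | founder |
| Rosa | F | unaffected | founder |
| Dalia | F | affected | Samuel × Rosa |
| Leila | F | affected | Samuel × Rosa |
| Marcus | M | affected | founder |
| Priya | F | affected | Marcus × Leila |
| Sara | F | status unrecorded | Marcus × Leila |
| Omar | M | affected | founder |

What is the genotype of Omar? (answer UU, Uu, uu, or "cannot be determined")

Omar's phenotype allows UU or Uu, and no parent or child forces a single allele at both positions; consistent genotype assignments exist with Omar as UU or Uu.

cannot be determined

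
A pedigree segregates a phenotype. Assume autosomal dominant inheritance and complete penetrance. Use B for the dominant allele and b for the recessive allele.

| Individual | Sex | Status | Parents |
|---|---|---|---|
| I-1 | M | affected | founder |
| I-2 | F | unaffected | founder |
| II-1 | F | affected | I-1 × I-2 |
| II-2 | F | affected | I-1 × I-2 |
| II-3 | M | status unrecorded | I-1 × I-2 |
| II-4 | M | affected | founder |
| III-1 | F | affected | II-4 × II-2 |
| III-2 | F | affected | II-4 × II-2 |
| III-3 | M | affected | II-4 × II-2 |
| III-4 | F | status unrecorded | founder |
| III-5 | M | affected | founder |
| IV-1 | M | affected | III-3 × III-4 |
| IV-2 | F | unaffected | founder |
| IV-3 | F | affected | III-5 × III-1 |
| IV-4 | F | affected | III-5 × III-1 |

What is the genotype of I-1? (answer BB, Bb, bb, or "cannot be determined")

I-1's phenotype allows BB or Bb, and no parent or child forces a single allele at both positions; consistent genotype assignments exist with I-1 as BB or Bb.

cannot be determined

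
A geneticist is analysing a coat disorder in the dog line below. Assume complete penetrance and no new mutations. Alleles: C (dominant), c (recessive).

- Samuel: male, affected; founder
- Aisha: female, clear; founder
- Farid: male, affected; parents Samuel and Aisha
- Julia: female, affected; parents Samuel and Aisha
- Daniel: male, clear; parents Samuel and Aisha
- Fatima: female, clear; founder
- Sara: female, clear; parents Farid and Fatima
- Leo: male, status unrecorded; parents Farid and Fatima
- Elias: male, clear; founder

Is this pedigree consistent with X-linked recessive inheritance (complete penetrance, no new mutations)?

Yes

A consistent assignment under X-linked recessive exists: Samuel X^c Y, Aisha X^C X^c, Farid X^c Y, Julia X^c X^c, Daniel X^C Y, Fatima X^C X^C, Sara X^C X^c, Leo X^C Y, Elias X^C Y.
In this assignment every recorded phenotype matches its genotype and every non-founder's genotype is obtainable from its parents' genotypes, so the pedigree is consistent.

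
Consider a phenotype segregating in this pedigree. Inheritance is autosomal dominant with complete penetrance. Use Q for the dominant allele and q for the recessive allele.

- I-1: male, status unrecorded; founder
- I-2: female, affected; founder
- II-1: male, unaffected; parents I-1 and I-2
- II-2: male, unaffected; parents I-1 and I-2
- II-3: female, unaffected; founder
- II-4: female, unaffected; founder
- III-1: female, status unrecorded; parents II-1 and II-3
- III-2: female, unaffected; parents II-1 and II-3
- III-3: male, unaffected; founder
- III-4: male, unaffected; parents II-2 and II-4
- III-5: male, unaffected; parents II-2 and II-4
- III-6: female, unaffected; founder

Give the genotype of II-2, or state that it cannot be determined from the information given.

qq

II-2 is unaffected, so II-2 is qq.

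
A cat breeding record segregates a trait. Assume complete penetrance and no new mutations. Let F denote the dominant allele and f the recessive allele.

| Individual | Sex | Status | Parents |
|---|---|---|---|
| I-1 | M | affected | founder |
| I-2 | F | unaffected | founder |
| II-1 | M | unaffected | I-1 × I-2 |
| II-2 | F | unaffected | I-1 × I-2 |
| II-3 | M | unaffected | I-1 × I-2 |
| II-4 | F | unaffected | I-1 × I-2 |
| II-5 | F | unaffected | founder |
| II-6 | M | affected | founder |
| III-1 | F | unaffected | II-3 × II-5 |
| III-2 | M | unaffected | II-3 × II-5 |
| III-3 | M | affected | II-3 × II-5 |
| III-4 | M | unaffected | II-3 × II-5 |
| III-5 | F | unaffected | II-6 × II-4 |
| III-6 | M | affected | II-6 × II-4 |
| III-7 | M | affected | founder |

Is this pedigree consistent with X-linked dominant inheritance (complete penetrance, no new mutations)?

No

Under X-linked dominant, II-2 (unaffected, female) cannot arise from I-1 (affected) × I-2 (unaffected).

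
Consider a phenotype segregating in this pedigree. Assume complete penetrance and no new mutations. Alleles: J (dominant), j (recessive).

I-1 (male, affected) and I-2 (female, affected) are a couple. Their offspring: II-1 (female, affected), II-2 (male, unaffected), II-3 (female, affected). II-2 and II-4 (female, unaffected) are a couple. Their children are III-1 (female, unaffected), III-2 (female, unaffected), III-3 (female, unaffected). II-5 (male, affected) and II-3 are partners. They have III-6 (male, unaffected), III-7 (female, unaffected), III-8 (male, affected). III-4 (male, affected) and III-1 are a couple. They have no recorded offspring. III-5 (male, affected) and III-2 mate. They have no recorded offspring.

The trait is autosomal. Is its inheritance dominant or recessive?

dominant

I-1 and I-2 are both affected yet have an unaffected child II-2. Under a recessive model two affected parents are homozygous and every child would be affected, so the trait cannot be recessive.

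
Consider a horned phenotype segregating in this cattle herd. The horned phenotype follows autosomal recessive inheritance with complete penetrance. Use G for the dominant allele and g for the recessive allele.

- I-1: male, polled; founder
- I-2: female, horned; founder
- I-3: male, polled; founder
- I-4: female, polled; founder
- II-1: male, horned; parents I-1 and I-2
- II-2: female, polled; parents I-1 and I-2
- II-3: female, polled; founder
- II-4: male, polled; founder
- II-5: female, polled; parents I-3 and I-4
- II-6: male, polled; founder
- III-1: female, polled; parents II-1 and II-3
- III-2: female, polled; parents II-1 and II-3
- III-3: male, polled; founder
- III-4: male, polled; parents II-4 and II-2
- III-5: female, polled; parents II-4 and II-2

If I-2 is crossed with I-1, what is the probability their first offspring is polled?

1/2

I-2 is horned, so I-2 is gg.
I-1 is polled so carries G and passed g to II-1 (gg), so I-1 is Gg.
The cross gives 1/2 Gg : 1/2 gg, so P(offspring is polled) = 1/2.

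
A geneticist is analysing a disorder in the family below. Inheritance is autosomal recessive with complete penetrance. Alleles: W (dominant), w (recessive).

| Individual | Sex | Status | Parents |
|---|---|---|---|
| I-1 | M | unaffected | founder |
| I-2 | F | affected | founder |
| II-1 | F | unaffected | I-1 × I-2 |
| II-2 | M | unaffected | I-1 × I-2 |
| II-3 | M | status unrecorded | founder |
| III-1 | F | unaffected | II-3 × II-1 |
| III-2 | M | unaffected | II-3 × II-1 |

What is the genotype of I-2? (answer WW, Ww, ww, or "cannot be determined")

ww

I-2 is affected, so I-2 is ww.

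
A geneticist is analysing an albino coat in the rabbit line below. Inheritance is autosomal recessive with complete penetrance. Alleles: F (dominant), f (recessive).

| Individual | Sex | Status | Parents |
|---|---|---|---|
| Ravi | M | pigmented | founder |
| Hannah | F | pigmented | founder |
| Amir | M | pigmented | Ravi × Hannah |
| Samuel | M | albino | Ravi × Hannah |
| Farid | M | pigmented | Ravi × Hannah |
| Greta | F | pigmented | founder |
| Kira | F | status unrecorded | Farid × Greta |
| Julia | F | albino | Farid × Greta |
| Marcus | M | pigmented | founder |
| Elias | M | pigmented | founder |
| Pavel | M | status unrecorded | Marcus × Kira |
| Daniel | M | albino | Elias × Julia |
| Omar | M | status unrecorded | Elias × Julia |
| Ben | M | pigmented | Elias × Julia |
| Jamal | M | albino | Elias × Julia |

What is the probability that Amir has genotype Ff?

2/3

Ravi is pigmented so carries F and passed f to Samuel (ff), so Ravi is Ff.
Hannah is pigmented so carries F and passed f to Samuel (ff), so Hannah is Ff.
Their cross gives offspring ratios 1/4 FF : 1/2 Ff : 1/4 ff. Conditioning on Amir being pigmented, P(Ff) = 1/2 / 3/4 = 2/3.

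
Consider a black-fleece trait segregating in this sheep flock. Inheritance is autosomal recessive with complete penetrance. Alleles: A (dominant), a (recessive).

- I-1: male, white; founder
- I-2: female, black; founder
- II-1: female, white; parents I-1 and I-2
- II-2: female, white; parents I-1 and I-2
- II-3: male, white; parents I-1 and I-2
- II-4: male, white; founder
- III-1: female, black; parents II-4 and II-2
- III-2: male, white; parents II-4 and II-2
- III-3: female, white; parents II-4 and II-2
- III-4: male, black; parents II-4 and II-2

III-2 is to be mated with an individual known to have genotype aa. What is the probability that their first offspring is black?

1/3

II-4 is white so carries A and passed a to III-1 (aa), so II-4 is Aa.
II-2 is white so carries A and received a from I-2 (aa), so II-2 is Aa.
III-2 is a white offspring of II-4 (Aa) × II-2 (Aa), whose cross gives 1/4 AA : 1/2 Aa : 1/4 aa; conditioning on being white, III-2 is AA with probability 1/3, Aa with probability 2/3.
Summing over parental genotype combinations, P(offspring is black) = 2/3·1/2 = 1/3.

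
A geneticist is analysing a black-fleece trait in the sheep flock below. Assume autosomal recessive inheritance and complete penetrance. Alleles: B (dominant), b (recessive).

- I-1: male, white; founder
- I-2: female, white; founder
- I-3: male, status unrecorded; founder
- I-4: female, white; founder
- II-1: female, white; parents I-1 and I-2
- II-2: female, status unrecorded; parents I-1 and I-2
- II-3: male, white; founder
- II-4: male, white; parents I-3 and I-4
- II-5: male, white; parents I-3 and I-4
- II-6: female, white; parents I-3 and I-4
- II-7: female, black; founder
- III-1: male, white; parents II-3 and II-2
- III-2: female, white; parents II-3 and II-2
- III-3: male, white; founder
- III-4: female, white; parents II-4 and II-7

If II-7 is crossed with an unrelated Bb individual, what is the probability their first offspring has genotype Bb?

II-7 is black, so II-7 is bb.
The cross gives 1/2 Bb : 1/2 bb, so P(offspring has genotype Bb) = 1/2.

1/2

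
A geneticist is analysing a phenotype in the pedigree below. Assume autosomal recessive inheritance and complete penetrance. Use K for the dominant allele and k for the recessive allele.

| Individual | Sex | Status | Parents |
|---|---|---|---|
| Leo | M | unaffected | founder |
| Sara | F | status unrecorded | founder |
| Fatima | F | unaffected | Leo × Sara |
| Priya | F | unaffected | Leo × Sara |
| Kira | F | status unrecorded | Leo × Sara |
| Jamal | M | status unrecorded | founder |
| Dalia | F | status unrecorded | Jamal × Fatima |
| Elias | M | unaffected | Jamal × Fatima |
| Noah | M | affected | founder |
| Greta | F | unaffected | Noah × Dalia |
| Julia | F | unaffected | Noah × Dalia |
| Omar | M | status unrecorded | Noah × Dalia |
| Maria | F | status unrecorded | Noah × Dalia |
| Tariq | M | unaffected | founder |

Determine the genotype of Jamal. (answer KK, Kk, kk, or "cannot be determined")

cannot be determined

Jamal's phenotype is unrecorded, and no parent or child forces a single allele at both positions; consistent genotype assignments exist with Jamal as KK or Kk or kk.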